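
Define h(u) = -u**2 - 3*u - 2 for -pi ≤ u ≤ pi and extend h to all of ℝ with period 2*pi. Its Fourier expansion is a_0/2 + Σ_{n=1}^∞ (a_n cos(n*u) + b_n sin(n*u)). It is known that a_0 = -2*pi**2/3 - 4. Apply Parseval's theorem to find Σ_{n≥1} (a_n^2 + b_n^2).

Parseval: a_0^2/2 + Σ_{n≥1} (a_n^2+b_n^2) = 1/pi ∫_{-pi}^{pi} h(u)^2 du = 8 + 2*pi**4/5 + 26*pi**2/3.
Subtract a_0^2/2 = 2*(6 + pi**2)**2/9: Σ (a_n^2+b_n^2) = pi**2*(8*pi**2/45 + 6).

pi**2*(8*pi**2/45 + 6)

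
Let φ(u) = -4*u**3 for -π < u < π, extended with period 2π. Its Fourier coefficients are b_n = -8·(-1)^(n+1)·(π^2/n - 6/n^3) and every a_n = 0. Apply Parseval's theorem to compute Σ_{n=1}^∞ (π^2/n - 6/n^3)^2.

Parseval: Σ b_n^2 = (1/π) ∫_{-π}^{π} φ(u)^2 du = 32*pi**6/7.
b_n^2 = 64·(π^2/n - 6/n^3)^2, so the sum equals (32*pi**6/7)/64 = pi**6/14.

pi**6/14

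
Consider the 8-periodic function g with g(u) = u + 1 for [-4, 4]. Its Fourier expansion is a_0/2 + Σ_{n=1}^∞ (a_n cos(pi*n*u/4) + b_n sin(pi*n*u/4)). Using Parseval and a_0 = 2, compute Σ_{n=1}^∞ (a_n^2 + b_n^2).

32/3

Parseval: a_0^2/2 + Σ_{n≥1} (a_n^2+b_n^2) = 1/4 ∫_{-4}^{4} g(u)^2 du = 38/3.
Subtract a_0^2/2 = 2: Σ (a_n^2+b_n^2) = 32/3.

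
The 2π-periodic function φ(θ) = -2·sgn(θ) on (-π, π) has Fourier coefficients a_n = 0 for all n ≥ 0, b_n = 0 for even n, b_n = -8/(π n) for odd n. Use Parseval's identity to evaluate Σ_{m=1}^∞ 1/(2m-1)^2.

pi**2/8

Parseval: Σ b_n^2 = (1/π) ∫_{-π}^{π} φ(θ)^2 dθ = 8.
Only odd n contribute, with b_n^2 = 64/(π^2 n^2), so Σ_{m≥1} 1/(2m-1)^2 = π^2·(8)/64 = pi**2/8.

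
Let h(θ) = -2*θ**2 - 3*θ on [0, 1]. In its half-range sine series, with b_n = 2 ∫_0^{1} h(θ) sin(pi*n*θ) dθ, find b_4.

b_4 = 2 ∫_0^{1} (-2*θ**2 - 3*θ) sin(4*pi*θ) dθ.
Integrating by parts twice (tabular method), an antiderivative of (-2*θ**2 - 3*θ) sin(4*pi*θ) is θ**2*cos(4*pi*θ)/(2*pi) - θ*sin(4*pi*θ)/(4*pi**2) + 3*θ*cos(4*pi*θ)/(4*pi) - 3*sin(4*pi*θ)/(16*pi**2) - cos(4*pi*θ)/(16*pi**3); evaluating from 0 to 1: ∫_{0}^{1} (-2*θ**2 - 3*θ) sin(4*pi*θ) dθ = ((-1 + 20*pi**2)/(16*pi**3)) - (-1/(16*pi**3)) = 5/(4*pi).
Hence b_4 = 2·(5/(4*pi)) = 5/(2*pi).

5/(2*pi)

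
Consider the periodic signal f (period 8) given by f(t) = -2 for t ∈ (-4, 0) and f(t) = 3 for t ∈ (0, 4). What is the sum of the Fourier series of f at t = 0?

1/2

At t = 0 the one-sided limits are f(0^-) = -2 and f(0^+) = 3.
By Dirichlet's theorem the series converges to their average, [(-2) + (3)]/2 = 1/2.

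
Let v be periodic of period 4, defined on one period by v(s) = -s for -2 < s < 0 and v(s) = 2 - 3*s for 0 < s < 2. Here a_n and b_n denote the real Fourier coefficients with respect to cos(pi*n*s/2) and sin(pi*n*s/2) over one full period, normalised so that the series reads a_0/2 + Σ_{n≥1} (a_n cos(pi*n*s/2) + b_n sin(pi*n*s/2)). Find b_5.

-4/(5*pi)

b_5 = 1/2 ∫_{-2}^{2} v(s) sin(5*pi*s/2) ds.
Split the integral at the breakpoints.
Integrating by parts (boundary term plus one more integral), an antiderivative of (-s) sin(5*pi*s/2) is 2*s*cos(5*pi*s/2)/(5*pi) - 4*sin(5*pi*s/2)/(25*pi**2); evaluating from -2 to 0: ∫_{-2}^{0} (-s) sin(5*pi*s/2) ds = (0) - (4/(5*pi)) = -4/(5*pi).
Integrating by parts (boundary term plus one more integral), an antiderivative of (2 - 3*s) sin(5*pi*s/2) is 6*s*cos(5*pi*s/2)/(5*pi) - 12*sin(5*pi*s/2)/(25*pi**2) - 4*cos(5*pi*s/2)/(5*pi); evaluating from 0 to 2: ∫_{0}^{2} (2 - 3*s) sin(5*pi*s/2) ds = (-8/(5*pi)) - (-4/(5*pi)) = -4/(5*pi).
Summing the pieces and multiplying by (1/2) gives b_5 = -4/(5*pi).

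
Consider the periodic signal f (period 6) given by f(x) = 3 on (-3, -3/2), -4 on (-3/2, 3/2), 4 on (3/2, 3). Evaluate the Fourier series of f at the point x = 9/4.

f is continuous at x = 9/4 with value 4, so the series converges to 4 there.

4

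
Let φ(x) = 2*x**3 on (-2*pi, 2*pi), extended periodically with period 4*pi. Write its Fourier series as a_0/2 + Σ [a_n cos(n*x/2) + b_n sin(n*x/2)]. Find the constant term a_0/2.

a_0 = (1/(2*pi)) ∫_{-2*pi}^{2*pi} φ(x) dx = (1/(2*pi)) · (0) = 0.
So the constant term a_0/2 = 0.

0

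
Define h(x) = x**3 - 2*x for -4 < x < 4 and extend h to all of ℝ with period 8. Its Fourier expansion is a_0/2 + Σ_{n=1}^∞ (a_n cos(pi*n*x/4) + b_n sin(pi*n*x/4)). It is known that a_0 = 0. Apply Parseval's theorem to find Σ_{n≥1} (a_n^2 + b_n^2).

84352/105

Parseval: a_0^2/2 + Σ_{n≥1} (a_n^2+b_n^2) = 1/4 ∫_{-4}^{4} h(x)^2 dx = 84352/105.
Subtract a_0^2/2 = 0: Σ (a_n^2+b_n^2) = 84352/105.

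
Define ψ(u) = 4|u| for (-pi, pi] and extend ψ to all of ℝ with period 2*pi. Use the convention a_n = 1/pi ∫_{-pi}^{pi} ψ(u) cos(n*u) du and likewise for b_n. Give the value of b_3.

0

b_3 = 1/pi ∫_{-pi}^{pi} ψ(u) sin(3*u) du.
ψ is even and sin(3*u) is odd, so the integrand is odd over a symmetric interval and the integral vanishes.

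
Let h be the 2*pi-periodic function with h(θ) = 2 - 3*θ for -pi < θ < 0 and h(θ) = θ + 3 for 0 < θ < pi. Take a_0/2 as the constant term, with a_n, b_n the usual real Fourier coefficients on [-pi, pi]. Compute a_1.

a_1 = 1/pi ∫_{-pi}^{pi} h(θ) cos(θ) dθ.
Split the integral at the breakpoints.
Integrating by parts (boundary term plus one more integral), an antiderivative of (2 - 3*θ) cos(θ) is -3*θ*sin(θ) + 2*sin(θ) - 3*cos(θ); evaluating from -pi to 0: ∫_{-pi}^{0} (2 - 3*θ) cos(θ) dθ = (-3) - (3) = -6.
Integrating by parts (boundary term plus one more integral), an antiderivative of (θ + 3) cos(θ) is θ*sin(θ) + 3*sin(θ) + cos(θ); evaluating from 0 to pi: ∫_{0}^{pi} (θ + 3) cos(θ) dθ = (-1) - (1) = -2.
Summing the pieces and multiplying by (1/pi) gives a_1 = -8/pi.

-8/pi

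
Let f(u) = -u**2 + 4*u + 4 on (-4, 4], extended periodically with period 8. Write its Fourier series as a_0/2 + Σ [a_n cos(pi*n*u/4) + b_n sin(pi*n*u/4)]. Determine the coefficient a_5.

64/(25*pi**2)

a_5 = 1/4 ∫_{-4}^{4} f(u) cos(5*pi*u/4) du.
Integrating by parts twice (tabular method), an antiderivative of (-u**2 + 4*u + 4) cos(5*pi*u/4) is -4*u**2*sin(5*pi*u/4)/(5*pi) + 16*u*sin(5*pi*u/4)/(5*pi) - 32*u*cos(5*pi*u/4)/(25*pi**2) + 128*sin(5*pi*u/4)/(125*pi**3) + 16*sin(5*pi*u/4)/(5*pi) + 64*cos(5*pi*u/4)/(25*pi**2); evaluating from -4 to 4: ∫_{-4}^{4} (-u**2 + 4*u + 4) cos(5*pi*u/4) du = (64/(25*pi**2)) - (-192/(25*pi**2)) = 256/(25*pi**2).
Hence a_5 = (1/4)·(256/(25*pi**2)) = 64/(25*pi**2).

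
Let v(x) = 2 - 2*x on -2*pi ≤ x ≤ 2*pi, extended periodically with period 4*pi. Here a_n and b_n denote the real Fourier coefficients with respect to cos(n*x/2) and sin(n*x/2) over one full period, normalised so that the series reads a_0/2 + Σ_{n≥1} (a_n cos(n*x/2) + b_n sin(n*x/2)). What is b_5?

b_5 = (1/(2*pi)) ∫_{-2*pi}^{2*pi} v(x) sin(5*x/2) dx.
Integrating by parts (boundary term plus one more integral), an antiderivative of (2 - 2*x) sin(5*x/2) is 4*x*cos(5*x/2)/5 - 8*sin(5*x/2)/25 - 4*cos(5*x/2)/5; evaluating from -2*pi to 2*pi: ∫_{-2*pi}^{2*pi} (2 - 2*x) sin(5*x/2) dx = (4/5 - 8*pi/5) - (4/5 + 8*pi/5) = -16*pi/5.
Hence b_5 = (1/(2*pi))·(-16*pi/5) = -8/5.

-8/5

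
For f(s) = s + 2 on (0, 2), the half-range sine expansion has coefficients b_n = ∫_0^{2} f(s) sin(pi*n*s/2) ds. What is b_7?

b_7 = ∫_0^{2} (s + 2) sin(7*pi*s/2) ds.
Integrating by parts (boundary term plus one more integral), an antiderivative of (s + 2) sin(7*pi*s/2) is -2*s*cos(7*pi*s/2)/(7*pi) + 4*sin(7*pi*s/2)/(49*pi**2) - 4*cos(7*pi*s/2)/(7*pi); evaluating from 0 to 2: ∫_{0}^{2} (s + 2) sin(7*pi*s/2) ds = (8/(7*pi)) - (-4/(7*pi)) = 12/(7*pi).
Hence b_7 = 12/(7*pi).

12/(7*pi)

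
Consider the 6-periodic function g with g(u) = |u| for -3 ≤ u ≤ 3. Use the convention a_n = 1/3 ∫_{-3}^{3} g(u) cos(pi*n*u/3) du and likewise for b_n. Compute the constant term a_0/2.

a_0 = 1/3 ∫_{-3}^{3} g(u) du = 1/3 · (9) = 3.
So the constant term a_0/2 = 3/2.

3/2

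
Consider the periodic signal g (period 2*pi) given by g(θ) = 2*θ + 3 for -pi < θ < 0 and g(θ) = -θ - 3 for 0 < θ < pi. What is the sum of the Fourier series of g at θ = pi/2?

-3 - pi/2

g is continuous at θ = pi/2 with value -3 - pi/2, so the series converges to -3 - pi/2 there.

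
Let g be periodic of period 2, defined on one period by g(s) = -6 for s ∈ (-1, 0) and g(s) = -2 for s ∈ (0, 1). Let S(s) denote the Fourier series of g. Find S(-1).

At s = -1 the one-sided limits are g(-1^-) = -2 and g(-1^+) = -6.
By Dirichlet's theorem the series converges to their average, [(-2) + (-6)]/2 = -4.

-4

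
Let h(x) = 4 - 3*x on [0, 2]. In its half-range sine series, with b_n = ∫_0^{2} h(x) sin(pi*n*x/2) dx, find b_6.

2/pi

b_6 = ∫_0^{2} (4 - 3*x) sin(3*pi*x) dx.
Integrating by parts (boundary term plus one more integral), an antiderivative of (4 - 3*x) sin(3*pi*x) is x*cos(3*pi*x)/pi - sin(3*pi*x)/(3*pi**2) - 4*cos(3*pi*x)/(3*pi); evaluating from 0 to 2: ∫_{0}^{2} (4 - 3*x) sin(3*pi*x) dx = (2/(3*pi)) - (-4/(3*pi)) = 2/pi.
Hence b_6 = 2/pi.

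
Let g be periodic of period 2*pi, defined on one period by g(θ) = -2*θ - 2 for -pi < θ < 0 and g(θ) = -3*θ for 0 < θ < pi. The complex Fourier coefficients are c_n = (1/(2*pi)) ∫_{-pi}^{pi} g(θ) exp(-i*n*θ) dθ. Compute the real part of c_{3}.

1/(9*pi)

Since g is real-valued, Re(c_{3}) = (1/(2*pi)) ∫_{-pi}^{pi} g(θ) cos(3*θ) dθ = a_{3}/2.
Split the integral at the breakpoints.
Integrating by parts (boundary term plus one more integral), an antiderivative of (-2*θ - 2) cos(3*θ) is -2*θ*sin(3*θ)/3 - 2*sin(3*θ)/3 - 2*cos(3*θ)/9; evaluating from -pi to 0: ∫_{-pi}^{0} (-2*θ - 2) cos(3*θ) dθ = (-2/9) - (2/9) = -4/9.
Integrating by parts (boundary term plus one more integral), an antiderivative of (-3*θ) cos(3*θ) is -θ*sin(3*θ) - cos(3*θ)/3; evaluating from 0 to pi: ∫_{0}^{pi} (-3*θ) cos(3*θ) dθ = (1/3) - (-1/3) = 2/3.
So ∫_{-pi}^{pi} g(θ) cos(3*θ) dθ = 2/9.
Hence Re(c_{3}) = (1/(2*pi))·(2/9) = 1/(9*pi).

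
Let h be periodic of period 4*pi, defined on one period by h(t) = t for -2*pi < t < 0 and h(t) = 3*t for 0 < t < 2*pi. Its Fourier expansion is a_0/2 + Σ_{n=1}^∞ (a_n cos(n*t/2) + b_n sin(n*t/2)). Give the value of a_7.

-8/(49*pi)

a_7 = (1/(2*pi)) ∫_{-2*pi}^{2*pi} h(t) cos(7*t/2) dt.
Split the integral at the breakpoints.
Integrating by parts (boundary term plus one more integral), an antiderivative of (t) cos(7*t/2) is 2*t*sin(7*t/2)/7 + 4*cos(7*t/2)/49; evaluating from -2*pi to 0: ∫_{-2*pi}^{0} (t) cos(7*t/2) dt = (4/49) - (-4/49) = 8/49.
Integrating by parts (boundary term plus one more integral), an antiderivative of (3*t) cos(7*t/2) is 6*t*sin(7*t/2)/7 + 12*cos(7*t/2)/49; evaluating from 0 to 2*pi: ∫_{0}^{2*pi} (3*t) cos(7*t/2) dt = (-12/49) - (12/49) = -24/49.
Summing the pieces and multiplying by (1/(2*pi)) gives a_7 = -8/(49*pi).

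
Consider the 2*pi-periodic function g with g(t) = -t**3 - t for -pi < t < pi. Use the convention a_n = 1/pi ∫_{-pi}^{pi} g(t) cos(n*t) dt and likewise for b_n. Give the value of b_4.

5/16 + pi**2/2

b_4 = 1/pi ∫_{-pi}^{pi} g(t) sin(4*t) dt.
g is odd and sin(4*t) is odd, so the integrand is even and b_4 = 2/pi ∫_0^{pi} g(t) sin(4*t) dt.
Integrating by parts three times (tabular method), an antiderivative of (-t**3 - t) sin(4*t) is t**3*cos(4*t)/4 - 3*t**2*sin(4*t)/16 + 5*t*cos(4*t)/32 - 5*sin(4*t)/128; evaluating from 0 to pi: ∫_{0}^{pi} (-t**3 - t) sin(4*t) dt = (pi*(5 + 8*pi**2)/32) - (0) = pi*(5 + 8*pi**2)/32.
Hence b_4 = (2/pi)·(pi*(5 + 8*pi**2)/32) = 5/16 + pi**2/2.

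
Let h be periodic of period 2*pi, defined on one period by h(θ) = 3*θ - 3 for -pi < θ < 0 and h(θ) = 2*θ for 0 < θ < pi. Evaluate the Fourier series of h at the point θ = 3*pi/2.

-3*pi/2 - 3

θ = 3*pi/2 differs from θ = -pi/2 by 1 full period(s), and the series is 2*pi-periodic.
h is continuous at θ = -pi/2 with value -3*pi/2 - 3, so the series converges to -3*pi/2 - 3 there.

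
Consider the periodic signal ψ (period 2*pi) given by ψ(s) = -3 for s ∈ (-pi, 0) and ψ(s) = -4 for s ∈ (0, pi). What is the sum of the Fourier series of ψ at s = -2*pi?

s = -2*pi differs from s = 0 by -1 full period(s), and the series is 2*pi-periodic.
At s = 0 the one-sided limits are ψ(0^-) = -3 and ψ(0^+) = -4.
By Dirichlet's theorem the series converges to their average, [(-3) + (-4)]/2 = -7/2.

-7/2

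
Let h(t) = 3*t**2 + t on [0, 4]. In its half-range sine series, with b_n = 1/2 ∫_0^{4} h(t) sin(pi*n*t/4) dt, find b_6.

-52/(3*pi)

b_6 = 1/2 ∫_0^{4} (3*t**2 + t) sin(3*pi*t/2) dt.
Integrating by parts twice (tabular method), an antiderivative of (3*t**2 + t) sin(3*pi*t/2) is -2*t**2*cos(3*pi*t/2)/pi + 8*t*sin(3*pi*t/2)/(3*pi**2) - 2*t*cos(3*pi*t/2)/(3*pi) + 4*sin(3*pi*t/2)/(9*pi**2) + 16*cos(3*pi*t/2)/(9*pi**3); evaluating from 0 to 4: ∫_{0}^{4} (3*t**2 + t) sin(3*pi*t/2) dt = (8*(2 - 39*pi**2)/(9*pi**3)) - (16/(9*pi**3)) = -104/(3*pi).
Hence b_6 = (1/2)·(-104/(3*pi)) = -52/(3*pi).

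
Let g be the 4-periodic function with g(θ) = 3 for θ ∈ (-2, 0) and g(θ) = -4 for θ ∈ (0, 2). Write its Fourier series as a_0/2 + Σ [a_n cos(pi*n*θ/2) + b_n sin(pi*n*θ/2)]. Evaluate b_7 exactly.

-2/pi

b_7 = 1/2 ∫_{-2}^{2} g(θ) sin(7*pi*θ/2) dθ.
Split the integral at the breakpoints.
Directly, an antiderivative of (3) sin(7*pi*θ/2) is -6*cos(7*pi*θ/2)/(7*pi); evaluating from -2 to 0: ∫_{-2}^{0} (3) sin(7*pi*θ/2) dθ = (-6/(7*pi)) - (6/(7*pi)) = -12/(7*pi).
Directly, an antiderivative of (-4) sin(7*pi*θ/2) is 8*cos(7*pi*θ/2)/(7*pi); evaluating from 0 to 2: ∫_{0}^{2} (-4) sin(7*pi*θ/2) dθ = (-8/(7*pi)) - (8/(7*pi)) = -16/(7*pi).
Summing the pieces and multiplying by (1/2) gives b_7 = -2/pi.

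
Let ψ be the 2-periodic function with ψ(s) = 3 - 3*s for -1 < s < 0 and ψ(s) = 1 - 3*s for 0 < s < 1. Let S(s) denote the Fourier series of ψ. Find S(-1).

2

At s = -1 the one-sided limits are ψ(-1^-) = -2 and ψ(-1^+) = 6.
By Dirichlet's theorem the series converges to their average, [(-2) + (6)]/2 = 2.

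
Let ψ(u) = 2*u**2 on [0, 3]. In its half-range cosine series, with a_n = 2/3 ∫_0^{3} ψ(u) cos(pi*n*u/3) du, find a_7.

-72/(49*pi**2)

a_7 = 2/3 ∫_0^{3} (2*u**2) cos(7*pi*u/3) du.
Integrating by parts twice (tabular method), an antiderivative of (2*u**2) cos(7*pi*u/3) is 6*u**2*sin(7*pi*u/3)/(7*pi) + 36*u*cos(7*pi*u/3)/(49*pi**2) - 108*sin(7*pi*u/3)/(343*pi**3); evaluating from 0 to 3: ∫_{0}^{3} (2*u**2) cos(7*pi*u/3) du = (-108/(49*pi**2)) - (0) = -108/(49*pi**2).
Hence a_7 = (2/3)·(-108/(49*pi**2)) = -72/(49*pi**2).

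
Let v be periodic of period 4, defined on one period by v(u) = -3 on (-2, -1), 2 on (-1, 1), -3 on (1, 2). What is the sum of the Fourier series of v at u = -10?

u = -10 differs from u = -2 by -2 full period(s), and the series is 4-periodic.
v is continuous at u = -2 with value -3, so the series converges to -3 there.

-3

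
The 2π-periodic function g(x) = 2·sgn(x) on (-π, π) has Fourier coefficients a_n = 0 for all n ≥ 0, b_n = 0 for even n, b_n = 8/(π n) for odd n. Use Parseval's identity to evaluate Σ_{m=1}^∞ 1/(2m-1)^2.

Parseval: Σ b_n^2 = (1/π) ∫_{-π}^{π} g(x)^2 dx = 8.
Only odd n contribute, with b_n^2 = 64/(π^2 n^2), so Σ_{m≥1} 1/(2m-1)^2 = π^2·(8)/64 = pi**2/8.

pi**2/8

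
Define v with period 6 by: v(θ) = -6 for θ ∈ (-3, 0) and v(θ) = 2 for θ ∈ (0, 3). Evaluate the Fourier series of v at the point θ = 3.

At θ = 3 the one-sided limits are v(3^-) = 2 and v(3^+) = -6.
By Dirichlet's theorem the series converges to their average, [(2) + (-6)]/2 = -2.

-2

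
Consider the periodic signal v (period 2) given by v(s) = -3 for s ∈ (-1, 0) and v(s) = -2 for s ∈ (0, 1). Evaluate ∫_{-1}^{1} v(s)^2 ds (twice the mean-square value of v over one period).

∫_{-1}^{1} v(s)^2 ds = 13.

13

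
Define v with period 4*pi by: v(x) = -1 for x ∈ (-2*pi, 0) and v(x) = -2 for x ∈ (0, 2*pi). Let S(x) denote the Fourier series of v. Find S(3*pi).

x = 3*pi differs from x = -pi by 1 full period(s), and the series is 4*pi-periodic.
v is continuous at x = -pi with value -1, so the series converges to -1 there.

-1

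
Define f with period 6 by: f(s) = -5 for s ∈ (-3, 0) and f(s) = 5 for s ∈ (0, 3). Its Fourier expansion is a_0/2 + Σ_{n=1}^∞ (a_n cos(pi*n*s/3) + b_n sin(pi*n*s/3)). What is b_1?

20/pi

b_1 = 1/3 ∫_{-3}^{3} f(s) sin(pi*s/3) ds.
f is odd and sin(pi*s/3) is odd, so the integrand is even and b_1 = 2/3 ∫_0^{3} f(s) sin(pi*s/3) ds.
Directly, an antiderivative of (5) sin(pi*s/3) is -15*cos(pi*s/3)/pi; evaluating from 0 to 3: ∫_{0}^{3} (5) sin(pi*s/3) ds = (15/pi) - (-15/pi) = 30/pi.
Hence b_1 = (2/3)·(30/pi) = 20/pi.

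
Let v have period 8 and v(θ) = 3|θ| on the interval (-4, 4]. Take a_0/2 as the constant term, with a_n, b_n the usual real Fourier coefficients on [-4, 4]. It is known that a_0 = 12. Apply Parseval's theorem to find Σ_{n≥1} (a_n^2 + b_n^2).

24

Parseval: a_0^2/2 + Σ_{n≥1} (a_n^2+b_n^2) = 1/4 ∫_{-4}^{4} v(θ)^2 dθ = 96.
Subtract a_0^2/2 = 72: Σ (a_n^2+b_n^2) = 24.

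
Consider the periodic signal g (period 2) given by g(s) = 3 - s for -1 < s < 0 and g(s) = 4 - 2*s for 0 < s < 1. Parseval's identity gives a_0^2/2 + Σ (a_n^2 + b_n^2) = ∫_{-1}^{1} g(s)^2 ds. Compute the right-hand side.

65/3

∫_{-1}^{1} g(s)^2 ds = 65/3.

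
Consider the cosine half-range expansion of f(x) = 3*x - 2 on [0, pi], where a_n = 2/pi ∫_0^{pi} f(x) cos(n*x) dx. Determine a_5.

-12/(25*pi)

a_5 = 2/pi ∫_0^{pi} (3*x - 2) cos(5*x) dx.
Integrating by parts (boundary term plus one more integral), an antiderivative of (3*x - 2) cos(5*x) is 3*x*sin(5*x)/5 - 2*sin(5*x)/5 + 3*cos(5*x)/25; evaluating from 0 to pi: ∫_{0}^{pi} (3*x - 2) cos(5*x) dx = (-3/25) - (3/25) = -6/25.
Hence a_5 = (2/pi)·(-6/25) = -12/(25*pi).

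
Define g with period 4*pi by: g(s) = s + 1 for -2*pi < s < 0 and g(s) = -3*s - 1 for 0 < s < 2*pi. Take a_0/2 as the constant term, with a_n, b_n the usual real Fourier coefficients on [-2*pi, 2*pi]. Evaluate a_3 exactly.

16/(9*pi)

a_3 = (1/(2*pi)) ∫_{-2*pi}^{2*pi} g(s) cos(3*s/2) ds.
Split the integral at the breakpoints.
Integrating by parts (boundary term plus one more integral), an antiderivative of (s + 1) cos(3*s/2) is 2*s*sin(3*s/2)/3 + 2*sin(3*s/2)/3 + 4*cos(3*s/2)/9; evaluating from -2*pi to 0: ∫_{-2*pi}^{0} (s + 1) cos(3*s/2) ds = (4/9) - (-4/9) = 8/9.
Integrating by parts (boundary term plus one more integral), an antiderivative of (-3*s - 1) cos(3*s/2) is -2*s*sin(3*s/2) - 2*sin(3*s/2)/3 - 4*cos(3*s/2)/3; evaluating from 0 to 2*pi: ∫_{0}^{2*pi} (-3*s - 1) cos(3*s/2) ds = (4/3) - (-4/3) = 8/3.
Summing the pieces and multiplying by (1/(2*pi)) gives a_3 = 16/(9*pi).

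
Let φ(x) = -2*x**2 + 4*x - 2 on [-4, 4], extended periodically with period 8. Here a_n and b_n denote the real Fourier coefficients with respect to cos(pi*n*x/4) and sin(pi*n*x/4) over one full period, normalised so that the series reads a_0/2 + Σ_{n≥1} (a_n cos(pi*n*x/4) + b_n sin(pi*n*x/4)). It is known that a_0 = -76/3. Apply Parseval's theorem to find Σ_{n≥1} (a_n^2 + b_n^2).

Parseval: a_0^2/2 + Σ_{n≥1} (a_n^2+b_n^2) = 1/4 ∫_{-4}^{4} φ(x)^2 dx = 3368/5.
Subtract a_0^2/2 = 2888/9: Σ (a_n^2+b_n^2) = 15872/45.

15872/45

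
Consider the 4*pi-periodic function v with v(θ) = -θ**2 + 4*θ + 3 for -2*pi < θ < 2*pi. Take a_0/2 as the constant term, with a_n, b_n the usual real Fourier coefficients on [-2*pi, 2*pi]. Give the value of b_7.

b_7 = (1/(2*pi)) ∫_{-2*pi}^{2*pi} v(θ) sin(7*θ/2) dθ.
Integrating by parts twice (tabular method), an antiderivative of (-θ**2 + 4*θ + 3) sin(7*θ/2) is 2*θ**2*cos(7*θ/2)/7 - 8*θ*sin(7*θ/2)/49 - 8*θ*cos(7*θ/2)/7 + 16*sin(7*θ/2)/49 - 310*cos(7*θ/2)/343; evaluating from -2*pi to 2*pi: ∫_{-2*pi}^{2*pi} (-θ**2 + 4*θ + 3) sin(7*θ/2) dθ = (-8*pi**2/7 + 310/343 + 16*pi/7) - (-8*pi**2/7 - 16*pi/7 + 310/343) = 32*pi/7.
Hence b_7 = (1/(2*pi))·(32*pi/7) = 16/7.

16/7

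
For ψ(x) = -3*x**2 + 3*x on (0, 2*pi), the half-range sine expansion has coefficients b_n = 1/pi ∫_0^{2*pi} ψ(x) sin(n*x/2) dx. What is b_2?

-6 + 12*pi

b_2 = 1/pi ∫_0^{2*pi} (-3*x**2 + 3*x) sin(x) dx.
Integrating by parts twice (tabular method), an antiderivative of (-3*x**2 + 3*x) sin(x) is 3*x**2*cos(x) - 6*x*sin(x) - 3*x*cos(x) + 3*sin(x) - 6*cos(x); evaluating from 0 to 2*pi: ∫_{0}^{2*pi} (-3*x**2 + 3*x) sin(x) dx = (-6*pi - 6 + 12*pi**2) - (-6) = 6*pi*(-1 + 2*pi).
Hence b_2 = (1/pi)·(6*pi*(-1 + 2*pi)) = -6 + 12*pi.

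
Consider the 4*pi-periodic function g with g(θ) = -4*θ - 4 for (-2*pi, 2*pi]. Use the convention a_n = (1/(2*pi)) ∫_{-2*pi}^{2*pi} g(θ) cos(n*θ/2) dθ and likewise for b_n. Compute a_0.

-8

a_0 = (1/(2*pi)) ∫_{-2*pi}^{2*pi} g(θ) dθ = (1/(2*pi)) · (-16*pi) = -8.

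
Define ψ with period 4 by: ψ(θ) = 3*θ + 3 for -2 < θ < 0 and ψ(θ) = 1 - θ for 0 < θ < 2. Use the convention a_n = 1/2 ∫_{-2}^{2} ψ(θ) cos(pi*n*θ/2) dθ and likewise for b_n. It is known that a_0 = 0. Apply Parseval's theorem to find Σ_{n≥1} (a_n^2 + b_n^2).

10/3

Parseval: a_0^2/2 + Σ_{n≥1} (a_n^2+b_n^2) = 1/2 ∫_{-2}^{2} ψ(θ)^2 dθ = 10/3.
Subtract a_0^2/2 = 0: Σ (a_n^2+b_n^2) = 10/3.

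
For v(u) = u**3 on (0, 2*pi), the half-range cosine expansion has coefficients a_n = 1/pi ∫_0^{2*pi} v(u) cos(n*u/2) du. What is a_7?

48*(4 - 49*pi**2)/(2401*pi)

a_7 = 1/pi ∫_0^{2*pi} (u**3) cos(7*u/2) du.
Integrating by parts three times (tabular method), an antiderivative of (u**3) cos(7*u/2) is 2*u**3*sin(7*u/2)/7 + 12*u**2*cos(7*u/2)/49 - 48*u*sin(7*u/2)/343 - 96*cos(7*u/2)/2401; evaluating from 0 to 2*pi: ∫_{0}^{2*pi} (u**3) cos(7*u/2) du = (96/2401 - 48*pi**2/49) - (-96/2401) = 192/2401 - 48*pi**2/49.
Hence a_7 = (1/pi)·(192/2401 - 48*pi**2/49) = 48*(4 - 49*pi**2)/(2401*pi).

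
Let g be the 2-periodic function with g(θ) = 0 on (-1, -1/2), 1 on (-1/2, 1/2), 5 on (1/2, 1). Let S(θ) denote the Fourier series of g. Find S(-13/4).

5

θ = -13/4 differs from θ = 3/4 by -2 full period(s), and the series is 2-periodic.
g is continuous at θ = 3/4 with value 5, so the series converges to 5 there.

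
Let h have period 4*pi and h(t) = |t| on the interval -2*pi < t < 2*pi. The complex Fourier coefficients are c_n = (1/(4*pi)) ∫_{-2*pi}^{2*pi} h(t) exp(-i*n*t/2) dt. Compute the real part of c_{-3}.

-4/(9*pi)

Since h is real-valued, Re(c_{-3}) = (1/(4*pi)) ∫_{-2*pi}^{2*pi} h(t) cos(-3*t/2) dt = a_{3}/2.
h is even and cos(-3*t/2) is even, so the integrand is even: ∫_{-2*pi}^{2*pi} h(t) cos(-3*t/2) dt = 2∫_0^{2*pi} h(t) cos(-3*t/2) dt.
Integrating by parts (boundary term plus one more integral), an antiderivative of (t) cos(-3*t/2) is 2*t*sin(3*t/2)/3 + 4*cos(3*t/2)/9; evaluating from 0 to 2*pi: ∫_{0}^{2*pi} (t) cos(-3*t/2) dt = (-4/9) - (4/9) = -8/9.
So ∫_{-2*pi}^{2*pi} h(t) cos(-3*t/2) dt = -16/9.
Hence Re(c_{-3}) = (1/(4*pi))·(-16/9) = -4/(9*pi).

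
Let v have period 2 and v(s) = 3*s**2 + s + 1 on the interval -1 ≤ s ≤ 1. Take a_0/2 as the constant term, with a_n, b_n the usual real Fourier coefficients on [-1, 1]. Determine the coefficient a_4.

a_4 = ∫_{-1}^{1} v(s) cos(4*pi*s) ds.
Integrating by parts twice (tabular method), an antiderivative of (3*s**2 + s + 1) cos(4*pi*s) is 3*s**2*sin(4*pi*s)/(4*pi) + s*sin(4*pi*s)/(4*pi) + 3*s*cos(4*pi*s)/(8*pi**2) - 3*sin(4*pi*s)/(32*pi**3) + sin(4*pi*s)/(4*pi) + cos(4*pi*s)/(16*pi**2); evaluating from -1 to 1: ∫_{-1}^{1} (3*s**2 + s + 1) cos(4*pi*s) ds = (7/(16*pi**2)) - (-5/(16*pi**2)) = 3/(4*pi**2).
Hence a_4 = 3/(4*pi**2).

3/(4*pi**2)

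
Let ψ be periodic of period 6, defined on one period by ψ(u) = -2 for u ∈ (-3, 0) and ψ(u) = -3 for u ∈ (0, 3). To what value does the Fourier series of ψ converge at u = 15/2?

-3

u = 15/2 differs from u = 3/2 by 1 full period(s), and the series is 6-periodic.
ψ is continuous at u = 3/2 with value -3, so the series converges to -3 there.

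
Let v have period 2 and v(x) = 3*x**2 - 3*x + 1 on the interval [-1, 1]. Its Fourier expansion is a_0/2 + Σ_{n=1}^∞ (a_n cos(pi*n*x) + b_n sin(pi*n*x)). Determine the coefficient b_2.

b_2 = ∫_{-1}^{1} v(x) sin(2*pi*x) dx.
Integrating by parts twice (tabular method), an antiderivative of (3*x**2 - 3*x + 1) sin(2*pi*x) is -3*x**2*cos(2*pi*x)/(2*pi) + 3*x*sin(2*pi*x)/(2*pi**2) + 3*x*cos(2*pi*x)/(2*pi) - 3*sin(2*pi*x)/(4*pi**2) - cos(2*pi*x)/(2*pi) + 3*cos(2*pi*x)/(4*pi**3); evaluating from -1 to 1: ∫_{-1}^{1} (3*x**2 - 3*x + 1) sin(2*pi*x) dx = ((3 - 2*pi**2)/(4*pi**3)) - ((3 - 14*pi**2)/(4*pi**3)) = 3/pi.
Hence b_2 = 3/pi.

3/pi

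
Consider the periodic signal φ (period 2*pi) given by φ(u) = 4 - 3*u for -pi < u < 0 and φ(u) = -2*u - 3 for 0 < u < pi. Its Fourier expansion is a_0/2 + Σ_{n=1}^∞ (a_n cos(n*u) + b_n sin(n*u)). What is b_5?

(-pi - 14/5)/pi

b_5 = 1/pi ∫_{-pi}^{pi} φ(u) sin(5*u) du.
Split the integral at the breakpoints.
Integrating by parts (boundary term plus one more integral), an antiderivative of (4 - 3*u) sin(5*u) is 3*u*cos(5*u)/5 - 3*sin(5*u)/25 - 4*cos(5*u)/5; evaluating from -pi to 0: ∫_{-pi}^{0} (4 - 3*u) sin(5*u) du = (-4/5) - (4/5 + 3*pi/5) = -3*pi/5 - 8/5.
Integrating by parts (boundary term plus one more integral), an antiderivative of (-2*u - 3) sin(5*u) is 2*u*cos(5*u)/5 - 2*sin(5*u)/25 + 3*cos(5*u)/5; evaluating from 0 to pi: ∫_{0}^{pi} (-2*u - 3) sin(5*u) du = (-2*pi/5 - 3/5) - (3/5) = -2*pi/5 - 6/5.
Summing the pieces and multiplying by (1/pi) gives b_5 = (-pi - 14/5)/pi.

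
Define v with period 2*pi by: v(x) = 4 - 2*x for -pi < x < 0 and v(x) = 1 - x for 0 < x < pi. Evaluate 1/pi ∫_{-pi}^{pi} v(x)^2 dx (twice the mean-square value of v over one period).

1/pi ∫_{-pi}^{pi} v(x)^2 dx = 1/pi · (pi*(5*pi**2 + 51 + 21*pi)/3) = 5*pi**2/3 + 17 + 7*pi.

5*pi**2/3 + 17 + 7*pi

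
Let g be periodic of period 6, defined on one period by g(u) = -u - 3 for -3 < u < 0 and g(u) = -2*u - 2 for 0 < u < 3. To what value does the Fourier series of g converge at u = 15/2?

u = 15/2 differs from u = 3/2 by 1 full period(s), and the series is 6-periodic.
g is continuous at u = 3/2 with value -5, so the series converges to -5 there.

-5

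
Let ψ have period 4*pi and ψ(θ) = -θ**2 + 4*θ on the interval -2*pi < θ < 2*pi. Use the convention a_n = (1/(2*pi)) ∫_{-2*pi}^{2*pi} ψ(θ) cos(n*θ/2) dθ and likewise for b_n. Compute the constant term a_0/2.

-4*pi**2/3

a_0 = (1/(2*pi)) ∫_{-2*pi}^{2*pi} ψ(θ) dθ = (1/(2*pi)) · (-16*pi**3/3) = -8*pi**2/3.
So the constant term a_0/2 = -4*pi**2/3.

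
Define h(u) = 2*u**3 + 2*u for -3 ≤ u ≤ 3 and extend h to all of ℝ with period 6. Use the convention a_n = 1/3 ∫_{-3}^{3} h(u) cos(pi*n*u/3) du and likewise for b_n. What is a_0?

a_0 = 1/3 ∫_{-3}^{3} h(u) du = 1/3 · (0) = 0.

0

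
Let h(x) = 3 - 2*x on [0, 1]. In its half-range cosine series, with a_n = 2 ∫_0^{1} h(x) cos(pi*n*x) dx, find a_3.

a_3 = 2 ∫_0^{1} (3 - 2*x) cos(3*pi*x) dx.
Integrating by parts (boundary term plus one more integral), an antiderivative of (3 - 2*x) cos(3*pi*x) is -2*x*sin(3*pi*x)/(3*pi) + sin(3*pi*x)/pi - 2*cos(3*pi*x)/(9*pi**2); evaluating from 0 to 1: ∫_{0}^{1} (3 - 2*x) cos(3*pi*x) dx = (2/(9*pi**2)) - (-2/(9*pi**2)) = 4/(9*pi**2).
Hence a_3 = 2·(4/(9*pi**2)) = 8/(9*pi**2).

8/(9*pi**2)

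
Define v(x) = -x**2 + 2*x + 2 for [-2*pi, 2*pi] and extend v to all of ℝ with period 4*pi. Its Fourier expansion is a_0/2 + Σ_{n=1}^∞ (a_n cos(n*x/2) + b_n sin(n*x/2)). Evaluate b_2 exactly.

-4

b_2 = (1/(2*pi)) ∫_{-2*pi}^{2*pi} v(x) sin(x) dx.
Integrating by parts twice (tabular method), an antiderivative of (-x**2 + 2*x + 2) sin(x) is x**2*cos(x) - 2*x*sin(x) - 2*x*cos(x) + 2*sin(x) - 4*cos(x); evaluating from -2*pi to 2*pi: ∫_{-2*pi}^{2*pi} (-x**2 + 2*x + 2) sin(x) dx = (-4*pi - 4 + 4*pi**2) - (-4 + 4*pi + 4*pi**2) = -8*pi.
Hence b_2 = (1/(2*pi))·(-8*pi) = -4.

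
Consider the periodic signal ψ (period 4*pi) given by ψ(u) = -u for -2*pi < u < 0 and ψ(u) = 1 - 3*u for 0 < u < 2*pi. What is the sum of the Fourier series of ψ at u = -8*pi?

u = -8*pi differs from u = 0 by -2 full period(s), and the series is 4*pi-periodic.
At u = 0 the one-sided limits are ψ(0^-) = 0 and ψ(0^+) = 1.
By Dirichlet's theorem the series converges to their average, [(0) + (1)]/2 = 1/2.

1/2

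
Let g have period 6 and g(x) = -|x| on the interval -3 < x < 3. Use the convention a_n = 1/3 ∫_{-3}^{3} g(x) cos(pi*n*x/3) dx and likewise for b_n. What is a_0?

a_0 = 1/3 ∫_{-3}^{3} g(x) dx = 1/3 · (-9) = -3.

-3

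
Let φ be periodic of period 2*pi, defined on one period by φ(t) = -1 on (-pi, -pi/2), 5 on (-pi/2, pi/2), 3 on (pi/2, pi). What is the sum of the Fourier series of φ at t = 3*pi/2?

t = 3*pi/2 differs from t = -pi/2 by 1 full period(s), and the series is 2*pi-periodic.
At t = -pi/2 the one-sided limits are φ(-pi/2^-) = -1 and φ(-pi/2^+) = 5.
By Dirichlet's theorem the series converges to their average, [(-1) + (5)]/2 = 2.

2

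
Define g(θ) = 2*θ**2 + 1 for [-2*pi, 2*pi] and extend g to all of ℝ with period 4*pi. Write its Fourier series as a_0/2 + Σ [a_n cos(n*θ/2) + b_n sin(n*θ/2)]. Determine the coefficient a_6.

8/9

a_6 = (1/(2*pi)) ∫_{-2*pi}^{2*pi} g(θ) cos(3*θ) dθ.
g is even and cos(3*θ) is even, so the integrand is even and a_6 = 1/pi ∫_0^{2*pi} g(θ) cos(3*θ) dθ.
Integrating by parts twice (tabular method), an antiderivative of (2*θ**2 + 1) cos(3*θ) is 2*θ**2*sin(3*θ)/3 + 4*θ*cos(3*θ)/9 + 5*sin(3*θ)/27; evaluating from 0 to 2*pi: ∫_{0}^{2*pi} (2*θ**2 + 1) cos(3*θ) dθ = (8*pi/9) - (0) = 8*pi/9.
Hence a_6 = (1/pi)·(8*pi/9) = 8/9.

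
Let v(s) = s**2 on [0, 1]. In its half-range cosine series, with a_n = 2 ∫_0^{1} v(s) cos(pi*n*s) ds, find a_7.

a_7 = 2 ∫_0^{1} (s**2) cos(7*pi*s) ds.
Integrating by parts twice (tabular method), an antiderivative of (s**2) cos(7*pi*s) is s**2*sin(7*pi*s)/(7*pi) + 2*s*cos(7*pi*s)/(49*pi**2) - 2*sin(7*pi*s)/(343*pi**3); evaluating from 0 to 1: ∫_{0}^{1} (s**2) cos(7*pi*s) ds = (-2/(49*pi**2)) - (0) = -2/(49*pi**2).
Hence a_7 = 2·(-2/(49*pi**2)) = -4/(49*pi**2).

-4/(49*pi**2)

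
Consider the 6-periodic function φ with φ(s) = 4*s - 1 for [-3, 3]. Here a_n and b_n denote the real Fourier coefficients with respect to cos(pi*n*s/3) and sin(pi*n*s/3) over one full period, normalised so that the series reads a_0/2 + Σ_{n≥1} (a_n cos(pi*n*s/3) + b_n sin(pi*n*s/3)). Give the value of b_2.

b_2 = 1/3 ∫_{-3}^{3} φ(s) sin(2*pi*s/3) ds.
Integrating by parts (boundary term plus one more integral), an antiderivative of (4*s - 1) sin(2*pi*s/3) is -6*s*cos(2*pi*s/3)/pi + 9*sin(2*pi*s/3)/pi**2 + 3*cos(2*pi*s/3)/(2*pi); evaluating from -3 to 3: ∫_{-3}^{3} (4*s - 1) sin(2*pi*s/3) ds = (-33/(2*pi)) - (39/(2*pi)) = -36/pi.
Hence b_2 = (1/3)·(-36/pi) = -12/pi.

-12/pi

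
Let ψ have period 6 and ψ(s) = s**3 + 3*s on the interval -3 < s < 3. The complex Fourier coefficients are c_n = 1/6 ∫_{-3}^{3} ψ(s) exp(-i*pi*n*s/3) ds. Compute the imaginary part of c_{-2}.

-18/pi + 81/(4*pi**3)

Since ψ is real-valued, Im(c_{-2}) = -1/6 ∫_{-3}^{3} ψ(s) sin(-2*pi*s/3) ds = b_{2}/2.
ψ is odd and sin(-2*pi*s/3) is odd, so the integrand is even: ∫_{-3}^{3} ψ(s) sin(-2*pi*s/3) ds = 2∫_0^{3} ψ(s) sin(-2*pi*s/3) ds.
Integrating by parts three times (tabular method), an antiderivative of (s**3 + 3*s) sin(-2*pi*s/3) is 3*s**3*cos(2*pi*s/3)/(2*pi) - 27*s**2*sin(2*pi*s/3)/(4*pi**2) - 81*s*cos(2*pi*s/3)/(4*pi**3) + 9*s*cos(2*pi*s/3)/(2*pi) - 27*sin(2*pi*s/3)/(4*pi**2) + 243*sin(2*pi*s/3)/(8*pi**4); evaluating from 0 to 3: ∫_{0}^{3} (s**3 + 3*s) sin(-2*pi*s/3) ds = (-243/(4*pi**3) + 54/pi) - (0) = -243/(4*pi**3) + 54/pi.
So ∫_{-3}^{3} ψ(s) sin(-2*pi*s/3) ds = -243/(2*pi**3) + 108/pi.
Hence Im(c_{-2}) = (-1/6)·(-243/(2*pi**3) + 108/pi) = -18/pi + 81/(4*pi**3).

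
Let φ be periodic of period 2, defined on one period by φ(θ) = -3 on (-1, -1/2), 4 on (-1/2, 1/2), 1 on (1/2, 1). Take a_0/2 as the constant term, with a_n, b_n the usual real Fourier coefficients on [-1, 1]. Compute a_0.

a_0 = ∫_{-1}^{1} φ(θ) dθ = 3.

3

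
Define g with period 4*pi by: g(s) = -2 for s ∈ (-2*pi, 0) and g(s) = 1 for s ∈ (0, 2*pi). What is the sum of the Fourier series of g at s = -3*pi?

s = -3*pi differs from s = pi by -1 full period(s), and the series is 4*pi-periodic.
g is continuous at s = pi with value 1, so the series converges to 1 there.

1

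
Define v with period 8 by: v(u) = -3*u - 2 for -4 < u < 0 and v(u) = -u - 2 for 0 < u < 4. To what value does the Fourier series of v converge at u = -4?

2

At u = -4 the one-sided limits are v(-4^-) = -6 and v(-4^+) = 10.
By Dirichlet's theorem the series converges to their average, [(-6) + (10)]/2 = 2.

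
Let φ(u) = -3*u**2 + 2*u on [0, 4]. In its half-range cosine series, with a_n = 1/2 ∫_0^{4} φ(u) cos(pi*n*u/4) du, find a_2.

a_2 = 1/2 ∫_0^{4} (-3*u**2 + 2*u) cos(pi*u/2) du.
Integrating by parts twice (tabular method), an antiderivative of (-3*u**2 + 2*u) cos(pi*u/2) is -6*u**2*sin(pi*u/2)/pi + 4*u*sin(pi*u/2)/pi - 24*u*cos(pi*u/2)/pi**2 + 48*sin(pi*u/2)/pi**3 + 8*cos(pi*u/2)/pi**2; evaluating from 0 to 4: ∫_{0}^{4} (-3*u**2 + 2*u) cos(pi*u/2) du = (-88/pi**2) - (8/pi**2) = -96/pi**2.
Hence a_2 = (1/2)·(-96/pi**2) = -48/pi**2.

-48/pi**2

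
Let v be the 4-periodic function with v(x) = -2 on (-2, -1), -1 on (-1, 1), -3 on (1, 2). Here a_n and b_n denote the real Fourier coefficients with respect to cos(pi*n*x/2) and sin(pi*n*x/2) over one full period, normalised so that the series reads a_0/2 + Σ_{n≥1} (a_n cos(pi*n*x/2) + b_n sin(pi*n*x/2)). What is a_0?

a_0 = 1/2 ∫_{-2}^{2} v(x) dx = 1/2 · (-7) = -7/2.

-7/2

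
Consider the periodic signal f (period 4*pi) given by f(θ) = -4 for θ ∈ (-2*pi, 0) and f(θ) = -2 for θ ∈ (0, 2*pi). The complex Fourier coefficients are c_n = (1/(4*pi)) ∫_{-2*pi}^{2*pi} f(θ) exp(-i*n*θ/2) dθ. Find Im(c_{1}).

-2/pi

Since f is real-valued, Im(c_{1}) = -(1/(4*pi)) ∫_{-2*pi}^{2*pi} f(θ) sin(θ/2) dθ = -b_{1}/2.
Split the integral at the breakpoints.
Directly, an antiderivative of (-4) sin(θ/2) is 8*cos(θ/2); evaluating from -2*pi to 0: ∫_{-2*pi}^{0} (-4) sin(θ/2) dθ = (8) - (-8) = 16.
Directly, an antiderivative of (-2) sin(θ/2) is 4*cos(θ/2); evaluating from 0 to 2*pi: ∫_{0}^{2*pi} (-2) sin(θ/2) dθ = (-4) - (4) = -8.
So ∫_{-2*pi}^{2*pi} f(θ) sin(θ/2) dθ = 8.
Hence Im(c_{1}) = (-1/(4*pi))·(8) = -2/pi.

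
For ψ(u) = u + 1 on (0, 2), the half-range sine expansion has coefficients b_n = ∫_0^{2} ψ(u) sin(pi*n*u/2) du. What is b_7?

8/(7*pi)

b_7 = ∫_0^{2} (u + 1) sin(7*pi*u/2) du.
Integrating by parts (boundary term plus one more integral), an antiderivative of (u + 1) sin(7*pi*u/2) is -2*u*cos(7*pi*u/2)/(7*pi) + 4*sin(7*pi*u/2)/(49*pi**2) - 2*cos(7*pi*u/2)/(7*pi); evaluating from 0 to 2: ∫_{0}^{2} (u + 1) sin(7*pi*u/2) du = (6/(7*pi)) - (-2/(7*pi)) = 8/(7*pi).
Hence b_7 = 8/(7*pi).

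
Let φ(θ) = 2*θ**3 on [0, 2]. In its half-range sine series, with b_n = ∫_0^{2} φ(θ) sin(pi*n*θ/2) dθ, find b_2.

-16/pi + 24/pi**3

b_2 = ∫_0^{2} (2*θ**3) sin(pi*θ) dθ.
Integrating by parts three times (tabular method), an antiderivative of (2*θ**3) sin(pi*θ) is -2*θ**3*cos(pi*θ)/pi + 6*θ**2*sin(pi*θ)/pi**2 + 12*θ*cos(pi*θ)/pi**3 - 12*sin(pi*θ)/pi**4; evaluating from 0 to 2: ∫_{0}^{2} (2*θ**3) sin(pi*θ) dθ = (-16/pi + 24/pi**3) - (0) = -16/pi + 24/pi**3.
Hence b_2 = -16/pi + 24/pi**3.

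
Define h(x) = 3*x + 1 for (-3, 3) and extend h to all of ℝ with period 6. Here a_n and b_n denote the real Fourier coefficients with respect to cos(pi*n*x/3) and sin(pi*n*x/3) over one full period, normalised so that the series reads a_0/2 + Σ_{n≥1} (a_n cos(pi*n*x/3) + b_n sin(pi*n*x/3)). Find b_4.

b_4 = 1/3 ∫_{-3}^{3} h(x) sin(4*pi*x/3) dx.
Integrating by parts (boundary term plus one more integral), an antiderivative of (3*x + 1) sin(4*pi*x/3) is -9*x*cos(4*pi*x/3)/(4*pi) + 27*sin(4*pi*x/3)/(16*pi**2) - 3*cos(4*pi*x/3)/(4*pi); evaluating from -3 to 3: ∫_{-3}^{3} (3*x + 1) sin(4*pi*x/3) dx = (-15/(2*pi)) - (6/pi) = -27/(2*pi).
Hence b_4 = (1/3)·(-27/(2*pi)) = -9/(2*pi).

-9/(2*pi)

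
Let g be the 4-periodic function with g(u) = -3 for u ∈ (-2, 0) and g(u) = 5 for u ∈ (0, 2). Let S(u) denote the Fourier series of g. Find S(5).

5

u = 5 differs from u = 1 by 1 full period(s), and the series is 4-periodic.
g is continuous at u = 1 with value 5, so the series converges to 5 there.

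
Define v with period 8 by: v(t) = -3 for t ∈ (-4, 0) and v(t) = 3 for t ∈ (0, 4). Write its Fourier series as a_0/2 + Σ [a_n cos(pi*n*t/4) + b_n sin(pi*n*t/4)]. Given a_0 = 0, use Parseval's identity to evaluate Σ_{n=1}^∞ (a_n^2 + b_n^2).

18

Parseval: a_0^2/2 + Σ_{n≥1} (a_n^2+b_n^2) = 1/4 ∫_{-4}^{4} v(t)^2 dt = 18.
Subtract a_0^2/2 = 0: Σ (a_n^2+b_n^2) = 18.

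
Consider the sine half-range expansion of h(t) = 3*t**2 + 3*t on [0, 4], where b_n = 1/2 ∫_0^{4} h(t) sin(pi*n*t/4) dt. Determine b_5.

-384/(125*pi**3) + 24/pi

b_5 = 1/2 ∫_0^{4} (3*t**2 + 3*t) sin(5*pi*t/4) dt.
Integrating by parts twice (tabular method), an antiderivative of (3*t**2 + 3*t) sin(5*pi*t/4) is -12*t**2*cos(5*pi*t/4)/(5*pi) + 96*t*sin(5*pi*t/4)/(25*pi**2) - 12*t*cos(5*pi*t/4)/(5*pi) + 48*sin(5*pi*t/4)/(25*pi**2) + 384*cos(5*pi*t/4)/(125*pi**3); evaluating from 0 to 4: ∫_{0}^{4} (3*t**2 + 3*t) sin(5*pi*t/4) dt = (-384/(125*pi**3) + 48/pi) - (384/(125*pi**3)) = -768/(125*pi**3) + 48/pi.
Hence b_5 = (1/2)·(-768/(125*pi**3) + 48/pi) = -384/(125*pi**3) + 24/pi.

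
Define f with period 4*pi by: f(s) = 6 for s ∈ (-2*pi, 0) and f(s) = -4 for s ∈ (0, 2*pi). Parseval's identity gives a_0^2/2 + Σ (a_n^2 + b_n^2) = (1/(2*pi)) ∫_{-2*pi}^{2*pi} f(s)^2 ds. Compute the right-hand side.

52

(1/(2*pi)) ∫_{-2*pi}^{2*pi} f(s)^2 ds = (1/(2*pi)) · (104*pi) = 52.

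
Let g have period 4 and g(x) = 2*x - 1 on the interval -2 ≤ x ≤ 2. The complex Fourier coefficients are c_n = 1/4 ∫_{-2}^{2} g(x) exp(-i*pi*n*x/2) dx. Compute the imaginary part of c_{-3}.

Since g is real-valued, Im(c_{-3}) = -1/4 ∫_{-2}^{2} g(x) sin(-3*pi*x/2) dx = b_{3}/2.
Integrating by parts (boundary term plus one more integral), an antiderivative of (2*x - 1) sin(-3*pi*x/2) is 4*x*cos(3*pi*x/2)/(3*pi) - 8*sin(3*pi*x/2)/(9*pi**2) - 2*cos(3*pi*x/2)/(3*pi); evaluating from -2 to 2: ∫_{-2}^{2} (2*x - 1) sin(-3*pi*x/2) dx = (-2/pi) - (10/(3*pi)) = -16/(3*pi).
Hence Im(c_{-3}) = (-1/4)·(-16/(3*pi)) = 4/(3*pi).

4/(3*pi)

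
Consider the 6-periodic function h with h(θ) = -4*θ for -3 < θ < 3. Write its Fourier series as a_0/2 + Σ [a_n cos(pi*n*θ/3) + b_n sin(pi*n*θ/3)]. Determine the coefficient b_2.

12/pi

b_2 = 1/3 ∫_{-3}^{3} h(θ) sin(2*pi*θ/3) dθ.
h is odd and sin(2*pi*θ/3) is odd, so the integrand is even and b_2 = 2/3 ∫_0^{3} h(θ) sin(2*pi*θ/3) dθ.
Integrating by parts (boundary term plus one more integral), an antiderivative of (-4*θ) sin(2*pi*θ/3) is 6*θ*cos(2*pi*θ/3)/pi - 9*sin(2*pi*θ/3)/pi**2; evaluating from 0 to 3: ∫_{0}^{3} (-4*θ) sin(2*pi*θ/3) dθ = (18/pi) - (0) = 18/pi.
Hence b_2 = (2/3)·(18/pi) = 12/pi.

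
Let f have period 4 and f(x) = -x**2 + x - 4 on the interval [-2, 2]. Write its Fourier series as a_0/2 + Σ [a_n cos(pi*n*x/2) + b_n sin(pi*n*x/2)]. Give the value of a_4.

-1/pi**2

a_4 = 1/2 ∫_{-2}^{2} f(x) cos(2*pi*x) dx.
Integrating by parts twice (tabular method), an antiderivative of (-x**2 + x - 4) cos(2*pi*x) is -x**2*sin(2*pi*x)/(2*pi) + x*sin(2*pi*x)/(2*pi) - x*cos(2*pi*x)/(2*pi**2) - 2*sin(2*pi*x)/pi + sin(2*pi*x)/(4*pi**3) + cos(2*pi*x)/(4*pi**2); evaluating from -2 to 2: ∫_{-2}^{2} (-x**2 + x - 4) cos(2*pi*x) dx = (-3/(4*pi**2)) - (5/(4*pi**2)) = -2/pi**2.
Hence a_4 = (1/2)·(-2/pi**2) = -1/pi**2.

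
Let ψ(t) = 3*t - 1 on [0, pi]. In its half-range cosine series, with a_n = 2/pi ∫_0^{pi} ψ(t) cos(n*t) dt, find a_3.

-4/(3*pi)

a_3 = 2/pi ∫_0^{pi} (3*t - 1) cos(3*t) dt.
Integrating by parts (boundary term plus one more integral), an antiderivative of (3*t - 1) cos(3*t) is t*sin(3*t) - sin(3*t)/3 + cos(3*t)/3; evaluating from 0 to pi: ∫_{0}^{pi} (3*t - 1) cos(3*t) dt = (-1/3) - (1/3) = -2/3.
Hence a_3 = (2/pi)·(-2/3) = -4/(3*pi).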